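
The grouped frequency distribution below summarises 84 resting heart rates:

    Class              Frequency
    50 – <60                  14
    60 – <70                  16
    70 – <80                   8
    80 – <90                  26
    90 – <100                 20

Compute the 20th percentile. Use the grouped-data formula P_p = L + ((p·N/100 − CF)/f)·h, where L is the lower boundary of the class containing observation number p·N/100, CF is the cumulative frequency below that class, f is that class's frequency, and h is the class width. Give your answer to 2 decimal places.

N = 84; target position k = 20/100 · 84 = 16.8.
Cumulative frequencies: 14, 30, 38, 64, 84.
Observation 16.8 falls in the class 60 – <70.
L = 60, CF = 14, f = 16, h = 10.
P20 = 60 + ((16.8 − 14)/16)·10 = 60 + 1.75 = 61.75.

61.75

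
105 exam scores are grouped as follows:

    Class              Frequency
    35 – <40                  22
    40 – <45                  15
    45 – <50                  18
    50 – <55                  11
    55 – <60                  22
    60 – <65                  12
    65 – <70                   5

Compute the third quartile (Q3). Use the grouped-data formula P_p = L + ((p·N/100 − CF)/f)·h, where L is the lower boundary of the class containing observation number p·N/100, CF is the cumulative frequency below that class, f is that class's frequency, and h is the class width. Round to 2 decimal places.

57.90

N = 105; target position k = 75/100 · 105 = 78.75.
Cumulative frequencies: 22, 37, 55, 66, 88, 100, 105.
Observation 78.75 falls in the class 55 – <60.
L = 55, CF = 66, f = 22, h = 5.
P75 = 55 + ((78.75 − 66)/22)·5 = 55 + 2.89773 = 57.8977.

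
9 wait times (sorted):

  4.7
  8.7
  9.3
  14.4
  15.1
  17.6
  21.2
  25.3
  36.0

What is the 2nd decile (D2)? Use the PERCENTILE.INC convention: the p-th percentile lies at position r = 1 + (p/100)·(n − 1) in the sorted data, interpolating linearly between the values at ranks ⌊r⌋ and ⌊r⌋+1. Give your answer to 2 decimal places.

n = 9.
r = 1 + (20/100)·(9 − 1) = 1 + 1.6 = 2.6.
Rank 2 is 8.7 and rank 3 is 9.3.
Interpolate: 8.7 + 0.6·(9.3 − 8.7) = 8.7 + 0.6·0.6 = 9.06.

9.06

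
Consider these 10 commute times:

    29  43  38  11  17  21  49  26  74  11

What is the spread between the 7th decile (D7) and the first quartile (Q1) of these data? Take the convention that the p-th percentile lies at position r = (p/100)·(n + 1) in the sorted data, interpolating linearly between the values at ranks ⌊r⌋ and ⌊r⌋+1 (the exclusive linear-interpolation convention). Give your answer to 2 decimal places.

26.00

Sorted: 11, 11, 17, 21, 26, 29, 38, 43, 49, 74.
n = 10.
P25: r = 2.75; ranks 2–3 are 11, 17; interpolating gives 15.5.
P70: r = 7.7; ranks 7–8 are 38, 43; interpolating gives 41.5.
Difference: 41.5 − 15.5 = 26.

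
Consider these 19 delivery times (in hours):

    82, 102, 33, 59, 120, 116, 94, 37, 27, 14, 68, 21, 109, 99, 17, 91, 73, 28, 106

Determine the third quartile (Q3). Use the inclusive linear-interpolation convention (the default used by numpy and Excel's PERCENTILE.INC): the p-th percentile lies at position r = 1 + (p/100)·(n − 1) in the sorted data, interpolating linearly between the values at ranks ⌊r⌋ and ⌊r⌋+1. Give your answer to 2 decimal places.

Sorted: 14, 17, 21, 27, 28, 33, 37, 59, 68, 73, 82, 91, 94, 99, 102, 106, 109, 116, 120.
n = 19.
r = 1 + (75/100)·(19 − 1) = 1 + 13.5 = 14.5.
Rank 14 is 99 and rank 15 is 102.
Interpolate: 99 + 0.5·(102 − 99) = 99 + 0.5·3 = 100.5.

100.50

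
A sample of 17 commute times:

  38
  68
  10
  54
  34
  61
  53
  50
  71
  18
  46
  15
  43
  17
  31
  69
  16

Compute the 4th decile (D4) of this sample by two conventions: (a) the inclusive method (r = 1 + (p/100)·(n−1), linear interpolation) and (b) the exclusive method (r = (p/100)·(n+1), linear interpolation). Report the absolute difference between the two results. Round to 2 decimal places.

0.80

Sorted: 10, 15, 16, 17, 18, 31, 34, 38, 43, 46, 50, 53, 54, 61, 68, 69, 71.
n = 17.
(a) r = 7.4; between ranks 7 (34) and 8 (38): 35.6.
(b) r = 7.2; between ranks 7 (34) and 8 (38): 34.8.
|35.6 − 34.8| = 0.8.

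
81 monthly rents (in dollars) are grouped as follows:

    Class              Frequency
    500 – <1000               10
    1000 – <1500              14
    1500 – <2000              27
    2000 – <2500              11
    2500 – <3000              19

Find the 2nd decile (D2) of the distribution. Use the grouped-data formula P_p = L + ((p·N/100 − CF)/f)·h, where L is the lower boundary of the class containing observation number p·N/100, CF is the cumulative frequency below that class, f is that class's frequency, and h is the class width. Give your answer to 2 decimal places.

1221.43

N = 81; target position k = 20/100 · 81 = 16.2.
Cumulative frequencies: 10, 24, 51, 62, 81.
Observation 16.2 falls in the class 1000 – <1500.
L = 1000, CF = 10, f = 14, h = 500.
P20 = 1000 + ((16.2 − 10)/14)·500 = 1000 + 221.429 = 1221.43.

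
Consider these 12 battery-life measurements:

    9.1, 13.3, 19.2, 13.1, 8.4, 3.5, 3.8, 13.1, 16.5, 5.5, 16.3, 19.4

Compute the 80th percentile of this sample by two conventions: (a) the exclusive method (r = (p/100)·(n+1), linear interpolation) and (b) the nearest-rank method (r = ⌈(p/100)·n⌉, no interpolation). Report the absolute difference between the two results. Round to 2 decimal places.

1.08

Sorted: 3.5, 3.8, 5.5, 8.4, 9.1, 13.1, 13.1, 13.3, 16.3, 16.5, 19.2, 19.4.
n = 12.
(a) r = 10.4; between ranks 10 (16.5) and 11 (19.2): 17.58.
(b) the nearest-rank method: rank 10 → 16.5.
|17.58 − 16.5| = 1.08.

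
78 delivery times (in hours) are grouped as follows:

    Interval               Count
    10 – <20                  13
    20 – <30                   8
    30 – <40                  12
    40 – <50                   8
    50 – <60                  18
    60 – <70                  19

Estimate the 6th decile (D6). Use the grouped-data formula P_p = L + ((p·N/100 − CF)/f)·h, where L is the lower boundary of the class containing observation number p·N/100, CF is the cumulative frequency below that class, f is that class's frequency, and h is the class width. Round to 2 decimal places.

N = 78; target position k = 60/100 · 78 = 46.8.
Cumulative frequencies: 13, 21, 33, 41, 59, 78.
Observation 46.8 falls in the class 50 – <60.
L = 50, CF = 41, f = 18, h = 10.
P60 = 50 + ((46.8 − 41)/18)·10 = 50 + 3.22222 = 53.2222.

53.22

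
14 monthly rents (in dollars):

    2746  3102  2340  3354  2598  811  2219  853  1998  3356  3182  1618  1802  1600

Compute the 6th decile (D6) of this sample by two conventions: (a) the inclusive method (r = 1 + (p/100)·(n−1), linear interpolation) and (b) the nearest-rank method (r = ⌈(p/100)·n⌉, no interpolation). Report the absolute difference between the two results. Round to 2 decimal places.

Sorted: 811, 853, 1600, 1618, 1802, 1998, 2219, 2340, 2598, 2746, 3102, 3182, 3354, 3356.
n = 14.
(a) r = 8.8; between ranks 8 (2340) and 9 (2598): 2546.4.
(b) the nearest-rank method: rank 9 → 2598.
|2546.4 − 2598| = 51.6.

51.60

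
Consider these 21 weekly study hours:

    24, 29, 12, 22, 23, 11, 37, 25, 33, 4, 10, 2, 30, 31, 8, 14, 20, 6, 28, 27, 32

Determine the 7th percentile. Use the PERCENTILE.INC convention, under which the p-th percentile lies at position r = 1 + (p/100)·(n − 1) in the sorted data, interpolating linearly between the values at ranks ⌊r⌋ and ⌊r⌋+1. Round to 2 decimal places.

4.80

Sorted: 2, 4, 6, 8, 10, 11, 12, 14, 20, 22, 23, 24, 25, 27, 28, 29, 30, 31, 32, 33, 37.
n = 21.
r = 1 + (7/100)·(21 − 1) = 1 + 1.4 = 2.4.
Rank 2 is 4 and rank 3 is 6.
Interpolate: 4 + 0.4·(6 − 4) = 4 + 0.4·2 = 4.8.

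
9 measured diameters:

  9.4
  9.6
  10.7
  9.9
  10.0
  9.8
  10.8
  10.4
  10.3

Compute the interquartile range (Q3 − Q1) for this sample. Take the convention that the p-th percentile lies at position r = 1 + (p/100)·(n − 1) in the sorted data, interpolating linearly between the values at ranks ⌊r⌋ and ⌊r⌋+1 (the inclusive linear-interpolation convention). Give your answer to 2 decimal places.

0.60

Sorted: 9.4, 9.6, 9.8, 9.9, 10.0, 10.3, 10.4, 10.7, 10.8.
n = 9.
P25: r = 3 (integer) → 9.8.
P75: r = 7 (integer) → 10.4.
Difference: 10.4 − 9.8 = 0.6.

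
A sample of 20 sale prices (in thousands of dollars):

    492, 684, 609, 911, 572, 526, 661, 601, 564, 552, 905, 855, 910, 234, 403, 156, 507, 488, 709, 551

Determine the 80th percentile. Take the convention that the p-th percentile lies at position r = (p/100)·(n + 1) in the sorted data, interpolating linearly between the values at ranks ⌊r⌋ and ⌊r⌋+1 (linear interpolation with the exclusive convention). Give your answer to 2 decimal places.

825.80

Sorted: 156, 234, 403, 488, 492, 507, 526, 551, 552, 564, 572, 601, 609, 661, 684, 709, 855, 905, 910, 911.
n = 20.
r = (80/100)·(20 + 1) = 16.8.
Rank 16 is 709 and rank 17 is 855.
Interpolate: 709 + 0.8·(855 − 709) = 709 + 0.8·146 = 825.8.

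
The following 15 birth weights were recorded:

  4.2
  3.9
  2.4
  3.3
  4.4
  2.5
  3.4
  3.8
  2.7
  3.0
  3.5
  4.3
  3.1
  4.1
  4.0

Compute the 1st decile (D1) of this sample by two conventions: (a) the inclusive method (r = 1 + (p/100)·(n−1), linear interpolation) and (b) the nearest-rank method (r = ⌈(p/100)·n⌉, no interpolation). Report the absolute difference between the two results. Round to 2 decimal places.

0.08

Sorted: 2.4, 2.5, 2.7, 3.0, 3.1, 3.3, 3.4, 3.5, 3.8, 3.9, 4.0, 4.1, 4.2, 4.3, 4.4.
n = 15.
(a) r = 2.4; between ranks 2 (2.5) and 3 (2.7): 2.58.
(b) the nearest-rank method: rank 2 → 2.5.
|2.58 − 2.5| = 0.08.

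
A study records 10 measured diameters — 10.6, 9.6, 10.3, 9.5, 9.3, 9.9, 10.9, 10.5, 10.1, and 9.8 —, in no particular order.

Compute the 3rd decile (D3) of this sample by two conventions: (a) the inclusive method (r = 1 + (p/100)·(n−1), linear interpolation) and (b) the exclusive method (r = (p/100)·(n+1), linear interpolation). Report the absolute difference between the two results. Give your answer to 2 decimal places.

Sorted: 9.3, 9.5, 9.6, 9.8, 9.9, 10.1, 10.3, 10.5, 10.6, 10.9.
n = 10.
(a) r = 3.7; between ranks 3 (9.6) and 4 (9.8): 9.74.
(b) r = 3.3; between ranks 3 (9.6) and 4 (9.8): 9.66.
|9.74 − 9.66| = 0.08.

0.08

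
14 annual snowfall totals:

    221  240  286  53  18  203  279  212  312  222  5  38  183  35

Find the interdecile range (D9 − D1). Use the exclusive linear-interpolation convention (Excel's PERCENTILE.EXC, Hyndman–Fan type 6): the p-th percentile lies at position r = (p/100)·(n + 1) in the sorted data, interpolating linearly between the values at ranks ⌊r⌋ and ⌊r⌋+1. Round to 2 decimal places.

Sorted: 5, 18, 35, 38, 53, 183, 203, 212, 221, 222, 240, 279, 286, 312.
n = 14.
P10: r = 1.5; ranks 1–2 are 5, 18; interpolating gives 11.5.
P90: r = 13.5; ranks 13–14 are 286, 312; interpolating gives 299.
Difference: 299 − 11.5 = 287.5.

287.50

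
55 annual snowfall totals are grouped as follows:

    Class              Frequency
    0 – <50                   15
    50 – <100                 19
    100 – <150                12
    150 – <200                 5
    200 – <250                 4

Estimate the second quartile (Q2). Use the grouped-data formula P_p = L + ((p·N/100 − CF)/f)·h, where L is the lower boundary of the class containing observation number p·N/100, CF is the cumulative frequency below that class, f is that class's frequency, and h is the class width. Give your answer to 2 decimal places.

82.89

N = 55; target position k = 50/100 · 55 = 27.5.
Cumulative frequencies: 15, 34, 46, 51, 55.
Observation 27.5 falls in the class 50 – <100.
L = 50, CF = 15, f = 19, h = 50.
P50 = 50 + ((27.5 − 15)/19)·50 = 50 + 32.8947 = 82.8947.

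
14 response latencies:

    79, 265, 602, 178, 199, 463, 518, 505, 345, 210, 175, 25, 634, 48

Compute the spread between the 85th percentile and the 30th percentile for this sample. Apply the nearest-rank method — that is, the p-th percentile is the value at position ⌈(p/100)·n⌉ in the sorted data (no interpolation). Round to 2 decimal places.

340.00

Sorted: 25, 48, 79, 175, 178, 199, 210, 265, 345, 463, 505, 518, 602, 634.
n = 14.
P30: rank ⌈30/100·14⌉ = 5 → 178.
P85: rank ⌈85/100·14⌉ = 12 → 518.
Difference: 518 − 178 = 340.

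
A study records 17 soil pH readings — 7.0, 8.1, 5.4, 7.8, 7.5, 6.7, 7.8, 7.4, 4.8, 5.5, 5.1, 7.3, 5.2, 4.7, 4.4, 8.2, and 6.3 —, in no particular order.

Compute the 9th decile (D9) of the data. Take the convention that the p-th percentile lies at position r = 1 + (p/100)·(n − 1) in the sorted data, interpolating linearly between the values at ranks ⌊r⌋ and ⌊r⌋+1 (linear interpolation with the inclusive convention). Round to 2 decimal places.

7.92

Sorted: 4.4, 4.7, 4.8, 5.1, 5.2, 5.4, 5.5, 6.3, 6.7, 7.0, 7.3, 7.4, 7.5, 7.8, 7.8, 8.1, 8.2.
n = 17.
r = 1 + (90/100)·(17 − 1) = 1 + 14.4 = 15.4.
Rank 15 is 7.8 and rank 16 is 8.1.
Interpolate: 7.8 + 0.4·(8.1 − 7.8) = 7.8 + 0.4·0.3 = 7.92.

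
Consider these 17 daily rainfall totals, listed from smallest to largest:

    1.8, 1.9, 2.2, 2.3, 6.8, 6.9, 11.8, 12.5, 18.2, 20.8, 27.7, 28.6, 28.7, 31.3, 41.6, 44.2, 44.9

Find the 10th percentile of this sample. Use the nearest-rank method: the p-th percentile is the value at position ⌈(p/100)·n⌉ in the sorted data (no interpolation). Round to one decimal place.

n = 17.
Position = ⌈10/100 · 17⌉ = ⌈1.7⌉ = 2.
The value at rank 2 is 1.9.

1.9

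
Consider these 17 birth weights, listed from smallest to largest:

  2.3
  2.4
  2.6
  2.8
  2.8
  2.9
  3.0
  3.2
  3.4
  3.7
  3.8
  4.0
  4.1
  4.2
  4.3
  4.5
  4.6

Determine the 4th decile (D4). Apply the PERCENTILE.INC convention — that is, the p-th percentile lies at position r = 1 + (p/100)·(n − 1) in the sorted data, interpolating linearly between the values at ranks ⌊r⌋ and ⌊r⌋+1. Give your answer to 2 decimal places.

3.08

n = 17.
r = 1 + (40/100)·(17 − 1) = 1 + 6.4 = 7.4.
Rank 7 is 3.0 and rank 8 is 3.2.
Interpolate: 3.0 + 0.4·(3.2 − 3.0) = 3.0 + 0.4·0.2 = 3.08.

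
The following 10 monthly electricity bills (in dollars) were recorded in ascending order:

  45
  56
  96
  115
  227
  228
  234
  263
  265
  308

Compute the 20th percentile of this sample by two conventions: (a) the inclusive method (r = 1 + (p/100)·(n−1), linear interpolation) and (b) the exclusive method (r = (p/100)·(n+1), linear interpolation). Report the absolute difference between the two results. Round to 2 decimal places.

24.00

n = 10.
(a) r = 2.8; between ranks 2 (56) and 3 (96): 88.
(b) r = 2.2; between ranks 2 (56) and 3 (96): 64.
|88 − 64| = 24.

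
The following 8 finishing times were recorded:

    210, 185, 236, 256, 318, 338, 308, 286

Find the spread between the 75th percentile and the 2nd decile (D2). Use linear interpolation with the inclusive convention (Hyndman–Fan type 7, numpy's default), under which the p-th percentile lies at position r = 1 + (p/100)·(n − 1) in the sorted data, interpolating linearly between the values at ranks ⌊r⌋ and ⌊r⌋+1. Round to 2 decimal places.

90.10

Sorted: 185, 210, 236, 256, 286, 308, 318, 338.
n = 8.
P20: r = 2.4; ranks 2–3 are 210, 236; interpolating gives 220.4.
P75: r = 6.25; ranks 6–7 are 308, 318; interpolating gives 310.5.
Difference: 310.5 − 220.4 = 90.1.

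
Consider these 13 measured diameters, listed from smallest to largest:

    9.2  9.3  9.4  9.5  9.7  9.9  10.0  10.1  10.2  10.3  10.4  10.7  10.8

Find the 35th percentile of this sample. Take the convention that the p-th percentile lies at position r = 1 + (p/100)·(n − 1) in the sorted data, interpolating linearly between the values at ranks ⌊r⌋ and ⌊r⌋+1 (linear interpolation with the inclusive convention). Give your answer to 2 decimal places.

9.74

n = 13.
r = 1 + (35/100)·(13 − 1) = 1 + 4.2 = 5.2.
Rank 5 is 9.7 and rank 6 is 9.9.
Interpolate: 9.7 + 0.2·(9.9 − 9.7) = 9.7 + 0.2·0.2 = 9.74.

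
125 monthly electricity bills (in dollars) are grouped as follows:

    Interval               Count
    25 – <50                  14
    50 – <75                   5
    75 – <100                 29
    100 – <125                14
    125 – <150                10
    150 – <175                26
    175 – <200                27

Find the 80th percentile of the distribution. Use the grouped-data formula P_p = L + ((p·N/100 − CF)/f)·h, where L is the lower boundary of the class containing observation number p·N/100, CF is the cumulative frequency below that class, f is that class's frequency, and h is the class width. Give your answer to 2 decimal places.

176.85

N = 125; target position k = 80/100 · 125 = 100.
Cumulative frequencies: 14, 19, 48, 62, 72, 98, 125.
Observation 100 falls in the class 175 – <200.
L = 175, CF = 98, f = 27, h = 25.
P80 = 175 + ((100 − 98)/27)·25 = 175 + 1.85185 = 176.852.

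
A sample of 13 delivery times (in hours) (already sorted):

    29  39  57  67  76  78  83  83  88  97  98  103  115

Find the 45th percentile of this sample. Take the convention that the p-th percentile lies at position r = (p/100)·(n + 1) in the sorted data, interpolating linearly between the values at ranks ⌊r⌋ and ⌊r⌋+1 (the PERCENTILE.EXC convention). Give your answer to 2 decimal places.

n = 13.
r = (45/100)·(13 + 1) = 6.3.
Rank 6 is 78 and rank 7 is 83.
Interpolate: 78 + 0.3·(83 − 78) = 78 + 0.3·5 = 79.5.

79.50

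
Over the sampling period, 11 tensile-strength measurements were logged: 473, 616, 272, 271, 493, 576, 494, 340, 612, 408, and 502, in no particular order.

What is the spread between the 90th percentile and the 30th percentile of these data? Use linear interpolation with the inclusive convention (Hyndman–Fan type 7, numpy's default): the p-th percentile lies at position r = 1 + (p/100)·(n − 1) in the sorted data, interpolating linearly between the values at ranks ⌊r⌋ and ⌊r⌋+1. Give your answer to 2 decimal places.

Sorted: 271, 272, 340, 408, 473, 493, 494, 502, 576, 612, 616.
n = 11.
P30: r = 4 (integer) → 408.
P90: r = 10 (integer) → 612.
Difference: 612 − 408 = 204.

204.00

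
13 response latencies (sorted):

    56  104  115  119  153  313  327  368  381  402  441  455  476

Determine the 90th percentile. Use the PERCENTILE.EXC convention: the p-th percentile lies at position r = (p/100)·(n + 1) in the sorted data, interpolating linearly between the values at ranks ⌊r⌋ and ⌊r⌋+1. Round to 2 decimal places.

467.60

n = 13.
r = (90/100)·(13 + 1) = 12.6.
Rank 12 is 455 and rank 13 is 476.
Interpolate: 455 + 0.6·(476 − 455) = 455 + 0.6·21 = 467.6.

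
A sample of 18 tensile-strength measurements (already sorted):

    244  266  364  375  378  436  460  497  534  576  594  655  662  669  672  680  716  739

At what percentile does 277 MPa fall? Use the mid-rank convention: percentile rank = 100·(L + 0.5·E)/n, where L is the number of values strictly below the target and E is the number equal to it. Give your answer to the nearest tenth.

11.1

Count below 277: L = 2; count equal: E = 0; n = 18.
Percentile rank = 100·(2 + 0.5·0)/18 = 100·2/18 = 11.11.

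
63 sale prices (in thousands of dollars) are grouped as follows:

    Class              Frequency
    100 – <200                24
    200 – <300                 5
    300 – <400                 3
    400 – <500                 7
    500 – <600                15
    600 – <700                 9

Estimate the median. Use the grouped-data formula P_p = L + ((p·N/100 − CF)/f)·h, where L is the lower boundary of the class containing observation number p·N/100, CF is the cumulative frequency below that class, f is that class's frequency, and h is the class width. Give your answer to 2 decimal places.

N = 63; target position k = 50/100 · 63 = 31.5.
Cumulative frequencies: 24, 29, 32, 39, 54, 63.
Observation 31.5 falls in the class 300 – <400.
L = 300, CF = 29, f = 3, h = 100.
P50 = 300 + ((31.5 − 29)/3)·100 = 300 + 83.3333 = 383.333.

383.33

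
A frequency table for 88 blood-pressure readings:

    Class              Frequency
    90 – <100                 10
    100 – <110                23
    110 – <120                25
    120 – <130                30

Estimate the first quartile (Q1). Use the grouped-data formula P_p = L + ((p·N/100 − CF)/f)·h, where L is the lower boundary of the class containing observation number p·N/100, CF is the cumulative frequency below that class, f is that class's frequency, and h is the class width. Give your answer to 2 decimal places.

N = 88; target position k = 25/100 · 88 = 22.
Cumulative frequencies: 10, 33, 58, 88.
Observation 22 falls in the class 100 – <110.
L = 100, CF = 10, f = 23, h = 10.
P25 = 100 + ((22 − 10)/23)·10 = 100 + 5.21739 = 105.217.

105.22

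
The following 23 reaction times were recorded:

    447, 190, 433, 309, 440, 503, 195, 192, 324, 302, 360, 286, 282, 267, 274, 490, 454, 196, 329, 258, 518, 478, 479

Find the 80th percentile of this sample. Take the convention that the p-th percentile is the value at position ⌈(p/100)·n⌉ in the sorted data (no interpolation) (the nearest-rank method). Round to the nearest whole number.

478

Sorted: 190, 192, 195, 196, 258, 267, 274, 282, 286, 302, 309, 324, 329, 360, 433, 440, 447, 454, 478, 479, 490, 503, 518.
n = 23.
Position = ⌈80/100 · 23⌉ = ⌈18.4⌉ = 19.
The value at rank 19 is 478.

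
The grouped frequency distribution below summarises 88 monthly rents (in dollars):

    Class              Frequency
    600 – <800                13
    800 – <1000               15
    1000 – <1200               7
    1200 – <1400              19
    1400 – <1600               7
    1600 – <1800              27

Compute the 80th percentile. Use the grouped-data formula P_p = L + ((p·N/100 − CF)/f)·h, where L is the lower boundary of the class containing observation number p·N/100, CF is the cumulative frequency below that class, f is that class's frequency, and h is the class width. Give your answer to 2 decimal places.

1669.63

N = 88; target position k = 80/100 · 88 = 70.4.
Cumulative frequencies: 13, 28, 35, 54, 61, 88.
Observation 70.4 falls in the class 1600 – <1800.
L = 1600, CF = 61, f = 27, h = 200.
P80 = 1600 + ((70.4 − 61)/27)·200 = 1600 + 69.6296 = 1669.63.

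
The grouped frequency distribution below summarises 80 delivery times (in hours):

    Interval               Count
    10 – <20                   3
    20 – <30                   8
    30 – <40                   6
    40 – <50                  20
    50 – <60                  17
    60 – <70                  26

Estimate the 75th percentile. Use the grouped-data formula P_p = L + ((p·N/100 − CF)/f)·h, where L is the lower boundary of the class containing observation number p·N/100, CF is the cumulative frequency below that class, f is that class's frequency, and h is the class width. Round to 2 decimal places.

N = 80; target position k = 75/100 · 80 = 60.
Cumulative frequencies: 3, 11, 17, 37, 54, 80.
Observation 60 falls in the class 60 – <70.
L = 60, CF = 54, f = 26, h = 10.
P75 = 60 + ((60 − 54)/26)·10 = 60 + 2.30769 = 62.3077.

62.31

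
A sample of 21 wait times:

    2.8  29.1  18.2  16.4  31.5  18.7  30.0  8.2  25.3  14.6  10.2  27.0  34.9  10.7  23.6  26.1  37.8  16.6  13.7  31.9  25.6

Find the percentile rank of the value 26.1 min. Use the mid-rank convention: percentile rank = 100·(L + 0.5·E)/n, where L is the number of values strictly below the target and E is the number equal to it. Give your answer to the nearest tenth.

64.3

Sorted: 2.8, 8.2, 10.2, 10.7, 13.7, 14.6, 16.4, 16.6, 18.2, 18.7, 23.6, 25.3, 25.6, 26.1, 27.0, 29.1, 30.0, 31.5, 31.9, 34.9, 37.8.
Count below 26.1: L = 13; count equal: E = 1; n = 21.
Percentile rank = 100·(13 + 0.5·1)/21 = 100·13.5/21 = 64.29.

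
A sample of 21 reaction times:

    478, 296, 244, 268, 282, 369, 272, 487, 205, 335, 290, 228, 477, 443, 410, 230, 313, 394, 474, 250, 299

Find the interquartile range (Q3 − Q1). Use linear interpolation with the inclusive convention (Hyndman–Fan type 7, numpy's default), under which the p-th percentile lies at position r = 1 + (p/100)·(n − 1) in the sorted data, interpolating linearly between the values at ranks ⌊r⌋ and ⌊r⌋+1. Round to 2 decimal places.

Sorted: 205, 228, 230, 244, 250, 268, 272, 282, 290, 296, 299, 313, 335, 369, 394, 410, 443, 474, 477, 478, 487.
n = 21.
P25: r = 6 (integer) → 268.
P75: r = 16 (integer) → 410.
Difference: 410 − 268 = 142.

142.00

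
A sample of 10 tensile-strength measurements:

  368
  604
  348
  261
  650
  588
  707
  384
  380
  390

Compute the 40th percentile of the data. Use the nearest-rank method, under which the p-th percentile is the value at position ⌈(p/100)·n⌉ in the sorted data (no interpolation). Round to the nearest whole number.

Sorted: 261, 348, 368, 380, 384, 390, 588, 604, 650, 707.
n = 10.
Position = ⌈40/100 · 10⌉ = ⌈4⌉ = 4.
The value at rank 4 is 380.

380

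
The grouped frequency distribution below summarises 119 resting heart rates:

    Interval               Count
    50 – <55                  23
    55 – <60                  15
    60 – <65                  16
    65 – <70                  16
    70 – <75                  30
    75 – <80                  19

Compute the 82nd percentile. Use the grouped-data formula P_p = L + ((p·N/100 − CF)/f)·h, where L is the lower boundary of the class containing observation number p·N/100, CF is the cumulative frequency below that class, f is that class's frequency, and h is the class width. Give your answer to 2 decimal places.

N = 119; target position k = 82/100 · 119 = 97.58.
Cumulative frequencies: 23, 38, 54, 70, 100, 119.
Observation 97.58 falls in the class 70 – <75.
L = 70, CF = 70, f = 30, h = 5.
P82 = 70 + ((97.58 − 70)/30)·5 = 70 + 4.59667 = 74.5967.

74.60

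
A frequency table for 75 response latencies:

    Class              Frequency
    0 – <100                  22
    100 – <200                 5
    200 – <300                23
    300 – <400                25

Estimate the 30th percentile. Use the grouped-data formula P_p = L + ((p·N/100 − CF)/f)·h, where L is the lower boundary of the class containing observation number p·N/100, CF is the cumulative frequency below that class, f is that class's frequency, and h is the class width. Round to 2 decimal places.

N = 75; target position k = 30/100 · 75 = 22.5.
Cumulative frequencies: 22, 27, 50, 75.
Observation 22.5 falls in the class 100 – <200.
L = 100, CF = 22, f = 5, h = 100.
P30 = 100 + ((22.5 − 22)/5)·100 = 100 + 10 = 110.

110.00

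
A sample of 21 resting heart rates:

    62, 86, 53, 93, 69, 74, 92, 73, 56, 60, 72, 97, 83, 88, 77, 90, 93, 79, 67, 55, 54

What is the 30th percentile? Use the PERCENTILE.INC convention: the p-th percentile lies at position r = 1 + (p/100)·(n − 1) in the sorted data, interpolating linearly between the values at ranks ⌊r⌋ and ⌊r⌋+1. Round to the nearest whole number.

67

Sorted: 53, 54, 55, 56, 60, 62, 67, 69, 72, 73, 74, 77, 79, 83, 86, 88, 90, 92, 93, 93, 97.
n = 21.
r = 1 + (30/100)·(21 − 1) = 1 + 6 = 7.
r is an integer, so P30 is the value at rank 7: 67.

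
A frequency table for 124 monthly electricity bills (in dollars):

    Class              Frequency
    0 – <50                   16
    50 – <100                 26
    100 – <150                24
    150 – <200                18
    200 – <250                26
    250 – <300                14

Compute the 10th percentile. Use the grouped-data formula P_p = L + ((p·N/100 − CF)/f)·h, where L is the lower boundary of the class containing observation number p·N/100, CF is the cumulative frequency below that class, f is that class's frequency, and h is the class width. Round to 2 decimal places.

38.75

N = 124; target position k = 10/100 · 124 = 12.4.
Cumulative frequencies: 16, 42, 66, 84, 110, 124.
Observation 12.4 falls in the class 0 – <50.
L = 0, CF = 0, f = 16, h = 50.
P10 = 0 + ((12.4 − 0)/16)·50 = 0 + 38.75 = 38.75.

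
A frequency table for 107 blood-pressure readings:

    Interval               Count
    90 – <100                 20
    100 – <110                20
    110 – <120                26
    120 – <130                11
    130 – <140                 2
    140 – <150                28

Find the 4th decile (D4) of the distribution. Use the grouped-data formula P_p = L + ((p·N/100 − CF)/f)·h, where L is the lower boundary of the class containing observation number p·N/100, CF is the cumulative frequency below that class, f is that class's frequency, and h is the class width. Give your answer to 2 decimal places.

N = 107; target position k = 40/100 · 107 = 42.8.
Cumulative frequencies: 20, 40, 66, 77, 79, 107.
Observation 42.8 falls in the class 110 – <120.
L = 110, CF = 40, f = 26, h = 10.
P40 = 110 + ((42.8 − 40)/26)·10 = 110 + 1.07692 = 111.077.

111.08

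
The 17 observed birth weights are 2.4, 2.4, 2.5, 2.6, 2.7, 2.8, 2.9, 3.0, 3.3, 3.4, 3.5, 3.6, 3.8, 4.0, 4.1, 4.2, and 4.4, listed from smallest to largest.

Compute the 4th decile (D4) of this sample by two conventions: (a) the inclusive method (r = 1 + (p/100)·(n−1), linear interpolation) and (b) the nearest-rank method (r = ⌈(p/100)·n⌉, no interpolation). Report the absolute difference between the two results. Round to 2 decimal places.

n = 17.
(a) r = 7.4; between ranks 7 (2.9) and 8 (3.0): 2.94.
(b) the nearest-rank method: rank 7 → 2.9.
|2.94 − 2.9| = 0.04.

0.04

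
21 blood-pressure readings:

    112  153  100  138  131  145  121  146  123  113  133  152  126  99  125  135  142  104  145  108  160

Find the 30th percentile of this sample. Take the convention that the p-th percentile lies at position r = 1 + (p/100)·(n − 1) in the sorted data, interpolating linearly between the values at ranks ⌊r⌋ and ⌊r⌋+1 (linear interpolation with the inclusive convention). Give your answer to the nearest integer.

Sorted: 99, 100, 104, 108, 112, 113, 121, 123, 125, 126, 131, 133, 135, 138, 142, 145, 145, 146, 152, 153, 160.
n = 21.
r = 1 + (30/100)·(21 − 1) = 1 + 6 = 7.
r is an integer, so P30 is the value at rank 7: 121.

121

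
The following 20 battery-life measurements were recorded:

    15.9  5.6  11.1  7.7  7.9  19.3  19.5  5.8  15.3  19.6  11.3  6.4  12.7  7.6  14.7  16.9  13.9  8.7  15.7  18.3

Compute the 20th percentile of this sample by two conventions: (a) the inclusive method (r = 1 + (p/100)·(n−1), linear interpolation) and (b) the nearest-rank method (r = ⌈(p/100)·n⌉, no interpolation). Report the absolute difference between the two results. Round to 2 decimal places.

Sorted: 5.6, 5.8, 6.4, 7.6, 7.7, 7.9, 8.7, 11.1, 11.3, 12.7, 13.9, 14.7, 15.3, 15.7, 15.9, 16.9, 18.3, 19.3, 19.5, 19.6.
n = 20.
(a) r = 4.8; between ranks 4 (7.6) and 5 (7.7): 7.68.
(b) the nearest-rank method: rank 4 → 7.6.
|7.68 − 7.6| = 0.08.

0.08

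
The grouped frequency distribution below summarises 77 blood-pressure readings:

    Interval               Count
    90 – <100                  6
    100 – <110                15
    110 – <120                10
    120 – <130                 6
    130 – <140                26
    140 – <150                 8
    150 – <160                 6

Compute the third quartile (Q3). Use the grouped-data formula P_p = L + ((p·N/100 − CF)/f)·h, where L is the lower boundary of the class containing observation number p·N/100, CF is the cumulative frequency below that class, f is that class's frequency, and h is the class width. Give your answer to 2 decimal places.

N = 77; target position k = 75/100 · 77 = 57.75.
Cumulative frequencies: 6, 21, 31, 37, 63, 71, 77.
Observation 57.75 falls in the class 130 – <140.
L = 130, CF = 37, f = 26, h = 10.
P75 = 130 + ((57.75 − 37)/26)·10 = 130 + 7.98077 = 137.981.

137.98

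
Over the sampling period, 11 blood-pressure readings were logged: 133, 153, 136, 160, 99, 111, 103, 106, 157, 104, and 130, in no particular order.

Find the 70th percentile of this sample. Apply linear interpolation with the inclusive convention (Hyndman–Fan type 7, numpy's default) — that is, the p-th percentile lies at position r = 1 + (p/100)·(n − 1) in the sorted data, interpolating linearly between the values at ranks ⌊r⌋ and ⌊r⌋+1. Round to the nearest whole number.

136

Sorted: 99, 103, 104, 106, 111, 130, 133, 136, 153, 157, 160.
n = 11.
r = 1 + (70/100)·(11 − 1) = 1 + 7 = 8.
r is an integer, so P70 is the value at rank 8: 136.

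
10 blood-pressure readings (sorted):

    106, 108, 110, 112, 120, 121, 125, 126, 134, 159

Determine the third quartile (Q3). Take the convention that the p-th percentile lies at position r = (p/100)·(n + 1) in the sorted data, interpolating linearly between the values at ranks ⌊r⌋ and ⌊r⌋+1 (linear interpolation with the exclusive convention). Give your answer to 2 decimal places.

n = 10.
r = (75/100)·(10 + 1) = 8.25.
Rank 8 is 126 and rank 9 is 134.
Interpolate: 126 + 0.25·(134 − 126) = 126 + 0.25·8 = 128.

128.00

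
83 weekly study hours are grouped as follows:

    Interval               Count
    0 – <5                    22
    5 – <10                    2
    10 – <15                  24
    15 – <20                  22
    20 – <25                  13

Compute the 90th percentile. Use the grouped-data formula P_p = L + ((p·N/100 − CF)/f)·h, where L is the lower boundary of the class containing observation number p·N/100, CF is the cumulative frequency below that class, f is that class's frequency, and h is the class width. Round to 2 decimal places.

21.81

N = 83; target position k = 90/100 · 83 = 74.7.
Cumulative frequencies: 22, 24, 48, 70, 83.
Observation 74.7 falls in the class 20 – <25.
L = 20, CF = 70, f = 13, h = 5.
P90 = 20 + ((74.7 − 70)/13)·5 = 20 + 1.80769 = 21.8077.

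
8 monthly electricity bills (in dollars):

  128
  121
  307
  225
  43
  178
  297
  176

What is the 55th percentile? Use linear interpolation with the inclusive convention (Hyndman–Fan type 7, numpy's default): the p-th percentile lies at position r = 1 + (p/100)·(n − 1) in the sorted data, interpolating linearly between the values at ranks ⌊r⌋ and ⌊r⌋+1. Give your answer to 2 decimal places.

Sorted: 43, 121, 128, 176, 178, 225, 297, 307.
n = 8.
r = 1 + (55/100)·(8 − 1) = 1 + 3.85 = 4.85.
Rank 4 is 176 and rank 5 is 178.
Interpolate: 176 + 0.85·(178 − 176) = 176 + 0.85·2 = 177.7.

177.70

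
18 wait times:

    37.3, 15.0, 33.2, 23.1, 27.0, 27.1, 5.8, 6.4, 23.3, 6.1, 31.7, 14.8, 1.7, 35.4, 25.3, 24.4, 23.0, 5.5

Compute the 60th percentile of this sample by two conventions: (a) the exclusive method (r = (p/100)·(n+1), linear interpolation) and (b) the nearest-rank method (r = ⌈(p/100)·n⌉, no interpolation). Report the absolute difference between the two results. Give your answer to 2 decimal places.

0.36

Sorted: 1.7, 5.5, 5.8, 6.1, 6.4, 14.8, 15.0, 23.0, 23.1, 23.3, 24.4, 25.3, 27.0, 27.1, 31.7, 33.2, 35.4, 37.3.
n = 18.
(a) r = 11.4; between ranks 11 (24.4) and 12 (25.3): 24.76.
(b) the nearest-rank method: rank 11 → 24.4.
|24.76 − 24.4| = 0.36.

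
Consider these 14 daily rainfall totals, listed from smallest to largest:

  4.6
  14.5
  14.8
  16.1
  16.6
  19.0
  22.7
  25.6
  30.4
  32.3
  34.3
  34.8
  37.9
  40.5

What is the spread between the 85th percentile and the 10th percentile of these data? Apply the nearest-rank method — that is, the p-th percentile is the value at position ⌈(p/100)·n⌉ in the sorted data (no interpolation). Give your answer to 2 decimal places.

20.30

n = 14.
P10: rank ⌈10/100·14⌉ = 2 → 14.5.
P85: rank ⌈85/100·14⌉ = 12 → 34.8.
Difference: 34.8 − 14.5 = 20.3.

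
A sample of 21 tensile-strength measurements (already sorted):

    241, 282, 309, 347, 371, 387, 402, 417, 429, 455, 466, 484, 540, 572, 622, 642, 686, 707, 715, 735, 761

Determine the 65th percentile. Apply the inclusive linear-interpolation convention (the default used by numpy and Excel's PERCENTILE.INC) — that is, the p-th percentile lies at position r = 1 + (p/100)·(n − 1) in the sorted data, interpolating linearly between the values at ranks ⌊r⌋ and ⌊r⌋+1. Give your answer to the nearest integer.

572

n = 21.
r = 1 + (65/100)·(21 − 1) = 1 + 13 = 14.
r is an integer, so P65 is the value at rank 14: 572.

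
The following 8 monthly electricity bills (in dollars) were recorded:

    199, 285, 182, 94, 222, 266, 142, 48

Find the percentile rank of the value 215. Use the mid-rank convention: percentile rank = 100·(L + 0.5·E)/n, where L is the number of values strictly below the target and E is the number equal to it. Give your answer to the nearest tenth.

62.5

Sorted: 48, 94, 142, 182, 199, 222, 266, 285.
Count below 215: L = 5; count equal: E = 0; n = 8.
Percentile rank = 100·(5 + 0.5·0)/8 = 100·5/8 = 62.5.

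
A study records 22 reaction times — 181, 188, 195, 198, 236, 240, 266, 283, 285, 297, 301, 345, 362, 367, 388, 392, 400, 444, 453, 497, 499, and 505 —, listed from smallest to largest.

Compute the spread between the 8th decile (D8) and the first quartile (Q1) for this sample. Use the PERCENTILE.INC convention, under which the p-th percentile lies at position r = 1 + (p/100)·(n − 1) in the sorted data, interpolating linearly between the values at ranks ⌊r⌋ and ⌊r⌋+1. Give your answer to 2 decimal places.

n = 22.
P25: r = 6.25; ranks 6–7 are 240, 266; interpolating gives 246.5.
P80: r = 17.8; ranks 17–18 are 400, 444; interpolating gives 435.2.
Difference: 435.2 − 246.5 = 188.7.

188.70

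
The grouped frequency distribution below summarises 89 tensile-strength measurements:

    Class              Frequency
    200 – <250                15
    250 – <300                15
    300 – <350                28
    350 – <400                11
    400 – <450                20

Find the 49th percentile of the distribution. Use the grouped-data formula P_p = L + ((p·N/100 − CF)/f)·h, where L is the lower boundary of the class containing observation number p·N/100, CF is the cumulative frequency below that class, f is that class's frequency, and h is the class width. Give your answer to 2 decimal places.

324.30

N = 89; target position k = 49/100 · 89 = 43.61.
Cumulative frequencies: 15, 30, 58, 69, 89.
Observation 43.61 falls in the class 300 – <350.
L = 300, CF = 30, f = 28, h = 50.
P49 = 300 + ((43.61 − 30)/28)·50 = 300 + 24.3036 = 324.304.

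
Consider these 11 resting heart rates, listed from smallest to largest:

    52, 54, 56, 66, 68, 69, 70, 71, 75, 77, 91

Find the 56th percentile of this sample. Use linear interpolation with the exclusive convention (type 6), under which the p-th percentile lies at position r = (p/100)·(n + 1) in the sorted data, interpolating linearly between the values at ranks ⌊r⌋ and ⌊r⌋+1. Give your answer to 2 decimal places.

n = 11.
r = (56/100)·(11 + 1) = 6.72.
Rank 6 is 69 and rank 7 is 70.
Interpolate: 69 + 0.72·(70 − 69) = 69 + 0.72·1 = 69.72.

69.72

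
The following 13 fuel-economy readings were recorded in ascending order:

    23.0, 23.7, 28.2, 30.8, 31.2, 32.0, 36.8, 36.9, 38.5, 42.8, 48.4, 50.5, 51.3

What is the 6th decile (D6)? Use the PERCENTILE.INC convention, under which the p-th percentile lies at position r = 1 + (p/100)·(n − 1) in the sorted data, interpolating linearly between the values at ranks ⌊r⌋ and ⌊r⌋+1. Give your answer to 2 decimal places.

n = 13.
r = 1 + (60/100)·(13 − 1) = 1 + 7.2 = 8.2.
Rank 8 is 36.9 and rank 9 is 38.5.
Interpolate: 36.9 + 0.2·(38.5 − 36.9) = 36.9 + 0.2·1.6 = 37.22.

37.22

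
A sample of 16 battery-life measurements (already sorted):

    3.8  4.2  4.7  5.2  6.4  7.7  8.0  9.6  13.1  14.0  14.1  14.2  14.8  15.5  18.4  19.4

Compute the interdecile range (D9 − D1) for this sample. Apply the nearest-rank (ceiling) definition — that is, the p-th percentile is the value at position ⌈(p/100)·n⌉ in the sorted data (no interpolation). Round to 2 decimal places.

14.20

n = 16.
P10: rank ⌈10/100·16⌉ = 2 → 4.2.
P90: rank ⌈90/100·16⌉ = 15 → 18.4.
Difference: 18.4 − 4.2 = 14.2.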